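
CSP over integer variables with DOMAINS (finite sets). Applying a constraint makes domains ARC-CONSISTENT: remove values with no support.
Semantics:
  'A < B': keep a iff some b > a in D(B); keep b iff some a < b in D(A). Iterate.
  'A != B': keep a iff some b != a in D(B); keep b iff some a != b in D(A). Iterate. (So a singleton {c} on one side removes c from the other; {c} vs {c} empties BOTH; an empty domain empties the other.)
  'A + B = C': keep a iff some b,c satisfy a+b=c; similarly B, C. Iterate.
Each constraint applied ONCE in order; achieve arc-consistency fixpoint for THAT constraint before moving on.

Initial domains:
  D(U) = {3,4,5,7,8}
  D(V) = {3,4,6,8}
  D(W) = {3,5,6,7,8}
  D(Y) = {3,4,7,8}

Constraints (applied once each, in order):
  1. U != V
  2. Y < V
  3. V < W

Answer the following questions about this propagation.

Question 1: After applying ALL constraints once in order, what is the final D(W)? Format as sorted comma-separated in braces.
Answer: {5,6,7,8}

Derivation:
Constraint 1 (U != V) on D(U)={3,4,5,7,8} D(V)={3,4,6,8}: no change
Constraint 2 (Y < V) on D(Y)={3,4,7,8} D(V)={3,4,6,8}: Y {3,4,7,8}->{3,4,7}; V {3,4,6,8}->{4,6,8}
Constraint 3 (V < W) on D(V)={4,6,8} D(W)={3,5,6,7,8}: V {4,6,8}->{4,6}; W {3,5,6,7,8}->{5,6,7,8}
So after all 3 constraints: D(W) = {5,6,7,8}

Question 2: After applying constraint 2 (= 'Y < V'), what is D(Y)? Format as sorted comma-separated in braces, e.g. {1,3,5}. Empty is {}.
Constraint 1 (U != V) on D(U)={3,4,5,7,8} D(V)={3,4,6,8}: no change
Constraint 2 (Y < V) on D(Y)={3,4,7,8} D(V)={3,4,6,8}: Y {3,4,7,8}->{3,4,7}; V {3,4,6,8}->{4,6,8}
So after constraint 2: D(Y) = {3,4,7}

Answer: {3,4,7}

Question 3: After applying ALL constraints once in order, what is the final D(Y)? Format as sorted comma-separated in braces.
Constraint 1 (U != V) on D(U)={3,4,5,7,8} D(V)={3,4,6,8}: no change
Constraint 2 (Y < V) on D(Y)={3,4,7,8} D(V)={3,4,6,8}: Y {3,4,7,8}->{3,4,7}; V {3,4,6,8}->{4,6,8}
Constraint 3 (V < W) on D(V)={4,6,8} D(W)={3,5,6,7,8}: V {4,6,8}->{4,6}; W {3,5,6,7,8}->{5,6,7,8}
So after all 3 constraints: D(Y) = {3,4,7}

Answer: {3,4,7}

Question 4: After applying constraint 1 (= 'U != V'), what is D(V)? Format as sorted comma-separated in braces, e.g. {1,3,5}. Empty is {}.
Constraint 1 (U != V) on D(U)={3,4,5,7,8} D(V)={3,4,6,8}: no change
So after constraint 1: D(V) = {3,4,6,8}

Answer: {3,4,6,8}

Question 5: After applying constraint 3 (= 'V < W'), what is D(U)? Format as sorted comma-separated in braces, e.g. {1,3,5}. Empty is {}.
Constraint 1 (U != V) on D(U)={3,4,5,7,8} D(V)={3,4,6,8}: no change
Constraint 2 (Y < V) on D(Y)={3,4,7,8} D(V)={3,4,6,8}: Y {3,4,7,8}->{3,4,7}; V {3,4,6,8}->{4,6,8}
Constraint 3 (V < W) on D(V)={4,6,8} D(W)={3,5,6,7,8}: V {4,6,8}->{4,6}; W {3,5,6,7,8}->{5,6,7,8}
So after constraint 3: D(U) = {3,4,5,7,8}

Answer: {3,4,5,7,8}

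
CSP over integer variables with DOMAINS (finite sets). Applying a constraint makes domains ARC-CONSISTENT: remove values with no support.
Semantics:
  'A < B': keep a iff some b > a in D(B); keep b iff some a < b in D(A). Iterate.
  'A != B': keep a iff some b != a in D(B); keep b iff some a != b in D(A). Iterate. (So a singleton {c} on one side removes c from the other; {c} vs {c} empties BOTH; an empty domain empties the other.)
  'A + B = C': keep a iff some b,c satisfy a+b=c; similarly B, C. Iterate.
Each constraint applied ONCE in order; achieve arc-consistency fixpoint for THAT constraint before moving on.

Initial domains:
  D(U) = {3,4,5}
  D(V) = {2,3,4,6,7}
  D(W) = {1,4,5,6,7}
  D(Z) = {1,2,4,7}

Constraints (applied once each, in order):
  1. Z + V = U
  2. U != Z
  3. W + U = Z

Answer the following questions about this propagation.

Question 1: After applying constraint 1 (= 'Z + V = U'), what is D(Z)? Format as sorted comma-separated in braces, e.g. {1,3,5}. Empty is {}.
Answer: {1,2}

Derivation:
Constraint 1 (Z + V = U) on D(Z)={1,2,4,7} D(V)={2,3,4,6,7} D(U)={3,4,5}: Z {1,2,4,7}->{1,2}; V {2,3,4,6,7}->{2,3,4}
So after constraint 1: D(Z) = {1,2}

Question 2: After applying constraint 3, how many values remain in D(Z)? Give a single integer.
Answer: 0

Derivation:
Constraint 1 (Z + V = U) on D(Z)={1,2,4,7} D(V)={2,3,4,6,7} D(U)={3,4,5}: Z {1,2,4,7}->{1,2}; V {2,3,4,6,7}->{2,3,4}
Constraint 2 (U != Z) on D(U)={3,4,5} D(Z)={1,2}: no change
Constraint 3 (W + U = Z) on D(W)={1,4,5,6,7} D(U)={3,4,5} D(Z)={1,2}: W {1,4,5,6,7}->{}; U {3,4,5}->{}; Z {1,2}->{}
So after constraint 3: D(Z)={}, size = 0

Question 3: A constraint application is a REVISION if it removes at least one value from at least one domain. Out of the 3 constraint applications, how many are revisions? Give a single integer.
Answer: 2

Derivation:
Constraint 1 (Z + V = U) on D(Z)={1,2,4,7} D(V)={2,3,4,6,7} D(U)={3,4,5}: Z {1,2,4,7}->{1,2}; V {2,3,4,6,7}->{2,3,4} => REVISION
Constraint 2 (U != Z) on D(U)={3,4,5} D(Z)={1,2}: no change => not a revision
Constraint 3 (W + U = Z) on D(W)={1,4,5,6,7} D(U)={3,4,5} D(Z)={1,2}: W {1,4,5,6,7}->{}; U {3,4,5}->{}; Z {1,2}->{} => REVISION
Total revisions = 2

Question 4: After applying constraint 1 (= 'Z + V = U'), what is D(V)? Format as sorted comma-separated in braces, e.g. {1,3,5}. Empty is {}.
Constraint 1 (Z + V = U) on D(Z)={1,2,4,7} D(V)={2,3,4,6,7} D(U)={3,4,5}: Z {1,2,4,7}->{1,2}; V {2,3,4,6,7}->{2,3,4}
So after constraint 1: D(V) = {2,3,4}

Answer: {2,3,4}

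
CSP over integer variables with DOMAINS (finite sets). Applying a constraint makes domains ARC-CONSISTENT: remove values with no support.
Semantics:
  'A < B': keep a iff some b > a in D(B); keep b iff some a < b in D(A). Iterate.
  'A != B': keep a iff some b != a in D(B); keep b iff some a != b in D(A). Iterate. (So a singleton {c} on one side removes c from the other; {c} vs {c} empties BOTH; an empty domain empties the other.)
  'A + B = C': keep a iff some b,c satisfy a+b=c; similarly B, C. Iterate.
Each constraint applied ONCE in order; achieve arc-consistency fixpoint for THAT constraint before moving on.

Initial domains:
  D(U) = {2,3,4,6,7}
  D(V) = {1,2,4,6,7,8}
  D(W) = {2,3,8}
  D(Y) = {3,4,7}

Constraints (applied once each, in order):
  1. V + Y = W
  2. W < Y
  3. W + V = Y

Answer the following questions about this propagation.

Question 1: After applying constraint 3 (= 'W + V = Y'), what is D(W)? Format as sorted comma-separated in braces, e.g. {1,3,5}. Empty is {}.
Constraint 1 (V + Y = W) on D(V)={1,2,4,6,7,8} D(Y)={3,4,7} D(W)={2,3,8}: V {1,2,4,6,7,8}->{1,4}; Y {3,4,7}->{4,7}; W {2,3,8}->{8}
Constraint 2 (W < Y) on D(W)={8} D(Y)={4,7}: W {8}->{}; Y {4,7}->{}
Constraint 3 (W + V = Y) on D(W)={} D(V)={1,4} D(Y)={}: V {1,4}->{}
So after constraint 3: D(W) = {}

Answer: {}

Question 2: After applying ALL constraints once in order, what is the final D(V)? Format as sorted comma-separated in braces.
Answer: {}

Derivation:
Constraint 1 (V + Y = W) on D(V)={1,2,4,6,7,8} D(Y)={3,4,7} D(W)={2,3,8}: V {1,2,4,6,7,8}->{1,4}; Y {3,4,7}->{4,7}; W {2,3,8}->{8}
Constraint 2 (W < Y) on D(W)={8} D(Y)={4,7}: W {8}->{}; Y {4,7}->{}
Constraint 3 (W + V = Y) on D(W)={} D(V)={1,4} D(Y)={}: V {1,4}->{}
So after all 3 constraints: D(V) = {}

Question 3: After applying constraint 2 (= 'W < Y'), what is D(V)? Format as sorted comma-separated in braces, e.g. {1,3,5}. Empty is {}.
Constraint 1 (V + Y = W) on D(V)={1,2,4,6,7,8} D(Y)={3,4,7} D(W)={2,3,8}: V {1,2,4,6,7,8}->{1,4}; Y {3,4,7}->{4,7}; W {2,3,8}->{8}
Constraint 2 (W < Y) on D(W)={8} D(Y)={4,7}: W {8}->{}; Y {4,7}->{}
So after constraint 2: D(V) = {1,4}

Answer: {1,4}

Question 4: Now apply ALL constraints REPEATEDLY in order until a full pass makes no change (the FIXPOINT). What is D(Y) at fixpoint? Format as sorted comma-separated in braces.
pass 0 (initial): D(Y)={3,4,7}
pass 1: V {1,2,4,6,7,8}->{}; W {2,3,8}->{}; Y {3,4,7}->{}
pass 2: no change
Fixpoint after 2 passes: D(Y) = {}

Answer: {}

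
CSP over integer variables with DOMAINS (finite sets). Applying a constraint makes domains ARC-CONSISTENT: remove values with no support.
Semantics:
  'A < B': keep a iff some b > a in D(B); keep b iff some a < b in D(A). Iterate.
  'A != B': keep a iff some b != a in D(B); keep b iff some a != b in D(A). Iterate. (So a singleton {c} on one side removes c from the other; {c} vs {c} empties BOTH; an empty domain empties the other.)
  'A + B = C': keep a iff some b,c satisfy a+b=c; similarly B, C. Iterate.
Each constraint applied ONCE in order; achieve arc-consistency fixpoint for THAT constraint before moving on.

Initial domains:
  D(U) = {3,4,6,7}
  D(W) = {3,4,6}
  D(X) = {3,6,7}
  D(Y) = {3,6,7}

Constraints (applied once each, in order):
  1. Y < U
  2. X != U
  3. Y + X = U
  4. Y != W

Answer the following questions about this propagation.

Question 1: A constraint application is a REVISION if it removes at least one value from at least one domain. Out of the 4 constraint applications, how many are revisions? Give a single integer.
Answer: 3

Derivation:
Constraint 1 (Y < U) on D(Y)={3,6,7} D(U)={3,4,6,7}: Y {3,6,7}->{3,6}; U {3,4,6,7}->{4,6,7} => REVISION
Constraint 2 (X != U) on D(X)={3,6,7} D(U)={4,6,7}: no change => not a revision
Constraint 3 (Y + X = U) on D(Y)={3,6} D(X)={3,6,7} D(U)={4,6,7}: Y {3,6}->{3}; X {3,6,7}->{3}; U {4,6,7}->{6} => REVISION
Constraint 4 (Y != W) on D(Y)={3} D(W)={3,4,6}: W {3,4,6}->{4,6} => REVISION
Total revisions = 3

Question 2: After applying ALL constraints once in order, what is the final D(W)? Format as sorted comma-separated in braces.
Answer: {4,6}

Derivation:
Constraint 1 (Y < U) on D(Y)={3,6,7} D(U)={3,4,6,7}: Y {3,6,7}->{3,6}; U {3,4,6,7}->{4,6,7}
Constraint 2 (X != U) on D(X)={3,6,7} D(U)={4,6,7}: no change
Constraint 3 (Y + X = U) on D(Y)={3,6} D(X)={3,6,7} D(U)={4,6,7}: Y {3,6}->{3}; X {3,6,7}->{3}; U {4,6,7}->{6}
Constraint 4 (Y != W) on D(Y)={3} D(W)={3,4,6}: W {3,4,6}->{4,6}
So after all 4 constraints: D(W) = {4,6}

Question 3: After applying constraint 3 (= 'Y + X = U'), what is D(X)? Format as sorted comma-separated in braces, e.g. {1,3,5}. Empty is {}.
Answer: {3}

Derivation:
Constraint 1 (Y < U) on D(Y)={3,6,7} D(U)={3,4,6,7}: Y {3,6,7}->{3,6}; U {3,4,6,7}->{4,6,7}
Constraint 2 (X != U) on D(X)={3,6,7} D(U)={4,6,7}: no change
Constraint 3 (Y + X = U) on D(Y)={3,6} D(X)={3,6,7} D(U)={4,6,7}: Y {3,6}->{3}; X {3,6,7}->{3}; U {4,6,7}->{6}
So after constraint 3: D(X) = {3}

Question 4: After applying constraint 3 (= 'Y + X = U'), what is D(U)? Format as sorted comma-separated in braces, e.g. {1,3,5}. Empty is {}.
Constraint 1 (Y < U) on D(Y)={3,6,7} D(U)={3,4,6,7}: Y {3,6,7}->{3,6}; U {3,4,6,7}->{4,6,7}
Constraint 2 (X != U) on D(X)={3,6,7} D(U)={4,6,7}: no change
Constraint 3 (Y + X = U) on D(Y)={3,6} D(X)={3,6,7} D(U)={4,6,7}: Y {3,6}->{3}; X {3,6,7}->{3}; U {4,6,7}->{6}
So after constraint 3: D(U) = {6}

Answer: {6}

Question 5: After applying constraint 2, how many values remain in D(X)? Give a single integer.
Constraint 1 (Y < U) on D(Y)={3,6,7} D(U)={3,4,6,7}: Y {3,6,7}->{3,6}; U {3,4,6,7}->{4,6,7}
Constraint 2 (X != U) on D(X)={3,6,7} D(U)={4,6,7}: no change
So after constraint 2: D(X)={3,6,7}, size = 3

Answer: 3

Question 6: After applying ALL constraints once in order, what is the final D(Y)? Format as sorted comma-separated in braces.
Answer: {3}

Derivation:
Constraint 1 (Y < U) on D(Y)={3,6,7} D(U)={3,4,6,7}: Y {3,6,7}->{3,6}; U {3,4,6,7}->{4,6,7}
Constraint 2 (X != U) on D(X)={3,6,7} D(U)={4,6,7}: no change
Constraint 3 (Y + X = U) on D(Y)={3,6} D(X)={3,6,7} D(U)={4,6,7}: Y {3,6}->{3}; X {3,6,7}->{3}; U {4,6,7}->{6}
Constraint 4 (Y != W) on D(Y)={3} D(W)={3,4,6}: W {3,4,6}->{4,6}
So after all 4 constraints: D(Y) = {3}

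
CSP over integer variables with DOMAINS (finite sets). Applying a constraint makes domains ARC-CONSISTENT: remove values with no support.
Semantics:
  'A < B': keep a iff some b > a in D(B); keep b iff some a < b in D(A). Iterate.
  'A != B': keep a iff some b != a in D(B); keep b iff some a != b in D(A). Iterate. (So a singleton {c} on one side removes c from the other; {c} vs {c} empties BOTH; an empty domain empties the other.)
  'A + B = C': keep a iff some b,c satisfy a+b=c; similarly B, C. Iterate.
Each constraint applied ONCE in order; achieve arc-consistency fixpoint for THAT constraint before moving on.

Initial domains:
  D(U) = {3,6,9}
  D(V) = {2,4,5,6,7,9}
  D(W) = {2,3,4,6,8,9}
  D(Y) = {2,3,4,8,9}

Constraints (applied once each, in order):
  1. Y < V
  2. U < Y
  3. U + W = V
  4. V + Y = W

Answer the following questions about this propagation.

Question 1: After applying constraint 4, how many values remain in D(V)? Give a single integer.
Answer: 0

Derivation:
Constraint 1 (Y < V) on D(Y)={2,3,4,8,9} D(V)={2,4,5,6,7,9}: Y {2,3,4,8,9}->{2,3,4,8}; V {2,4,5,6,7,9}->{4,5,6,7,9}
Constraint 2 (U < Y) on D(U)={3,6,9} D(Y)={2,3,4,8}: U {3,6,9}->{3,6}; Y {2,3,4,8}->{4,8}
Constraint 3 (U + W = V) on D(U)={3,6} D(W)={2,3,4,6,8,9} D(V)={4,5,6,7,9}: W {2,3,4,6,8,9}->{2,3,4,6}; V {4,5,6,7,9}->{5,6,7,9}
Constraint 4 (V + Y = W) on D(V)={5,6,7,9} D(Y)={4,8} D(W)={2,3,4,6}: V {5,6,7,9}->{}; Y {4,8}->{}; W {2,3,4,6}->{}
So after constraint 4: D(V)={}, size = 0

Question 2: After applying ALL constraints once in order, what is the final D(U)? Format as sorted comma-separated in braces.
Answer: {3,6}

Derivation:
Constraint 1 (Y < V) on D(Y)={2,3,4,8,9} D(V)={2,4,5,6,7,9}: Y {2,3,4,8,9}->{2,3,4,8}; V {2,4,5,6,7,9}->{4,5,6,7,9}
Constraint 2 (U < Y) on D(U)={3,6,9} D(Y)={2,3,4,8}: U {3,6,9}->{3,6}; Y {2,3,4,8}->{4,8}
Constraint 3 (U + W = V) on D(U)={3,6} D(W)={2,3,4,6,8,9} D(V)={4,5,6,7,9}: W {2,3,4,6,8,9}->{2,3,4,6}; V {4,5,6,7,9}->{5,6,7,9}
Constraint 4 (V + Y = W) on D(V)={5,6,7,9} D(Y)={4,8} D(W)={2,3,4,6}: V {5,6,7,9}->{}; Y {4,8}->{}; W {2,3,4,6}->{}
So after all 4 constraints: D(U) = {3,6}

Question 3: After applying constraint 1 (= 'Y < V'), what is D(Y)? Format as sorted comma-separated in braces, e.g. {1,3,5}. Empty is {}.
Answer: {2,3,4,8}

Derivation:
Constraint 1 (Y < V) on D(Y)={2,3,4,8,9} D(V)={2,4,5,6,7,9}: Y {2,3,4,8,9}->{2,3,4,8}; V {2,4,5,6,7,9}->{4,5,6,7,9}
So after constraint 1: D(Y) = {2,3,4,8}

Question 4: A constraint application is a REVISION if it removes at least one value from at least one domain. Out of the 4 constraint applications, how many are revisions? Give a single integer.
Constraint 1 (Y < V) on D(Y)={2,3,4,8,9} D(V)={2,4,5,6,7,9}: Y {2,3,4,8,9}->{2,3,4,8}; V {2,4,5,6,7,9}->{4,5,6,7,9} => REVISION
Constraint 2 (U < Y) on D(U)={3,6,9} D(Y)={2,3,4,8}: U {3,6,9}->{3,6}; Y {2,3,4,8}->{4,8} => REVISION
Constraint 3 (U + W = V) on D(U)={3,6} D(W)={2,3,4,6,8,9} D(V)={4,5,6,7,9}: W {2,3,4,6,8,9}->{2,3,4,6}; V {4,5,6,7,9}->{5,6,7,9} => REVISION
Constraint 4 (V + Y = W) on D(V)={5,6,7,9} D(Y)={4,8} D(W)={2,3,4,6}: V {5,6,7,9}->{}; Y {4,8}->{}; W {2,3,4,6}->{} => REVISION
Total revisions = 4

Answer: 4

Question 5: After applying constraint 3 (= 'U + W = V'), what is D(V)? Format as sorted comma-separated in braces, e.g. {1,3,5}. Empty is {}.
Answer: {5,6,7,9}

Derivation:
Constraint 1 (Y < V) on D(Y)={2,3,4,8,9} D(V)={2,4,5,6,7,9}: Y {2,3,4,8,9}->{2,3,4,8}; V {2,4,5,6,7,9}->{4,5,6,7,9}
Constraint 2 (U < Y) on D(U)={3,6,9} D(Y)={2,3,4,8}: U {3,6,9}->{3,6}; Y {2,3,4,8}->{4,8}
Constraint 3 (U + W = V) on D(U)={3,6} D(W)={2,3,4,6,8,9} D(V)={4,5,6,7,9}: W {2,3,4,6,8,9}->{2,3,4,6}; V {4,5,6,7,9}->{5,6,7,9}
So after constraint 3: D(V) = {5,6,7,9}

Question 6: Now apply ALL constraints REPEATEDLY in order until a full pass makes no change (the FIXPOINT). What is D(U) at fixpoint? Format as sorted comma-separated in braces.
Answer: {}

Derivation:
pass 0 (initial): D(U)={3,6,9}
pass 1: U {3,6,9}->{3,6}; V {2,4,5,6,7,9}->{}; W {2,3,4,6,8,9}->{}; Y {2,3,4,8,9}->{}
pass 2: U {3,6}->{}
pass 3: no change
Fixpoint after 3 passes: D(U) = {}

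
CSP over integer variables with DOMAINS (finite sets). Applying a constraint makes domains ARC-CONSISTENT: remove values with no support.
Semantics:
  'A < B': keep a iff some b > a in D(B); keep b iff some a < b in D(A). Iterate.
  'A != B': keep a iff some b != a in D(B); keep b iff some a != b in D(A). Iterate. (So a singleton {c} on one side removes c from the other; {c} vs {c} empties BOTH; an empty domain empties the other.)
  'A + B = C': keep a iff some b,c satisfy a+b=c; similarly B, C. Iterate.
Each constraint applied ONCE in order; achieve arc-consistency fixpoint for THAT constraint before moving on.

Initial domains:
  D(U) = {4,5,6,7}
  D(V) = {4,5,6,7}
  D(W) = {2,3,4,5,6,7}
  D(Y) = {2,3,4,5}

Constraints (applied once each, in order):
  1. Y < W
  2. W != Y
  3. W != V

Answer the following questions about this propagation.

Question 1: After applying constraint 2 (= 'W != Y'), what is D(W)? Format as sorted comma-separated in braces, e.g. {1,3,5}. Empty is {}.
Answer: {3,4,5,6,7}

Derivation:
Constraint 1 (Y < W) on D(Y)={2,3,4,5} D(W)={2,3,4,5,6,7}: W {2,3,4,5,6,7}->{3,4,5,6,7}
Constraint 2 (W != Y) on D(W)={3,4,5,6,7} D(Y)={2,3,4,5}: no change
So after constraint 2: D(W) = {3,4,5,6,7}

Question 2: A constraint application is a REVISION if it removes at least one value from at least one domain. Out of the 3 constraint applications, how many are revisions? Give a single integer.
Answer: 1

Derivation:
Constraint 1 (Y < W) on D(Y)={2,3,4,5} D(W)={2,3,4,5,6,7}: W {2,3,4,5,6,7}->{3,4,5,6,7} => REVISION
Constraint 2 (W != Y) on D(W)={3,4,5,6,7} D(Y)={2,3,4,5}: no change => not a revision
Constraint 3 (W != V) on D(W)={3,4,5,6,7} D(V)={4,5,6,7}: no change => not a revision
Total revisions = 1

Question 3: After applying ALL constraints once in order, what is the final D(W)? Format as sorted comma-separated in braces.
Constraint 1 (Y < W) on D(Y)={2,3,4,5} D(W)={2,3,4,5,6,7}: W {2,3,4,5,6,7}->{3,4,5,6,7}
Constraint 2 (W != Y) on D(W)={3,4,5,6,7} D(Y)={2,3,4,5}: no change
Constraint 3 (W != V) on D(W)={3,4,5,6,7} D(V)={4,5,6,7}: no change
So after all 3 constraints: D(W) = {3,4,5,6,7}

Answer: {3,4,5,6,7}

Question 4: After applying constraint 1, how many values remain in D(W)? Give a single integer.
Answer: 5

Derivation:
Constraint 1 (Y < W) on D(Y)={2,3,4,5} D(W)={2,3,4,5,6,7}: W {2,3,4,5,6,7}->{3,4,5,6,7}
So after constraint 1: D(W)={3,4,5,6,7}, size = 5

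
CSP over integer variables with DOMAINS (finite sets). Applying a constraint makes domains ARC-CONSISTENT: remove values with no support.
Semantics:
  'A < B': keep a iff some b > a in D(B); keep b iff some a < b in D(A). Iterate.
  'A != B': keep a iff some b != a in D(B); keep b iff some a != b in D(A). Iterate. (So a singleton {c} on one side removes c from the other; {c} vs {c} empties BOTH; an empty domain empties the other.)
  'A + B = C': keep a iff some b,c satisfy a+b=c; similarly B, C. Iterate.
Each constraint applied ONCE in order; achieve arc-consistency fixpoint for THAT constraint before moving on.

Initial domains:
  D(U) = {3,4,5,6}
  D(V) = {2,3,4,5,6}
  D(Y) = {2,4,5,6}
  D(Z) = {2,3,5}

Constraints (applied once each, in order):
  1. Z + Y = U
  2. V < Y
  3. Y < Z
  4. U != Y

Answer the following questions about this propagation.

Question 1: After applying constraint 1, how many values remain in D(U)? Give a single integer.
Constraint 1 (Z + Y = U) on D(Z)={2,3,5} D(Y)={2,4,5,6} D(U)={3,4,5,6}: Z {2,3,5}->{2,3}; Y {2,4,5,6}->{2,4}; U {3,4,5,6}->{4,5,6}
So after constraint 1: D(U)={4,5,6}, size = 3

Answer: 3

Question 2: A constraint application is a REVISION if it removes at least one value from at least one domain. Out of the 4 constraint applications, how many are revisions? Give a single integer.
Constraint 1 (Z + Y = U) on D(Z)={2,3,5} D(Y)={2,4,5,6} D(U)={3,4,5,6}: Z {2,3,5}->{2,3}; Y {2,4,5,6}->{2,4}; U {3,4,5,6}->{4,5,6} => REVISION
Constraint 2 (V < Y) on D(V)={2,3,4,5,6} D(Y)={2,4}: V {2,3,4,5,6}->{2,3}; Y {2,4}->{4} => REVISION
Constraint 3 (Y < Z) on D(Y)={4} D(Z)={2,3}: Y {4}->{}; Z {2,3}->{} => REVISION
Constraint 4 (U != Y) on D(U)={4,5,6} D(Y)={}: U {4,5,6}->{} => REVISION
Total revisions = 4

Answer: 4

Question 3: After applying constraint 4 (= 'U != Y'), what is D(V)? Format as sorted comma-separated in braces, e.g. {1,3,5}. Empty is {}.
Answer: {2,3}

Derivation:
Constraint 1 (Z + Y = U) on D(Z)={2,3,5} D(Y)={2,4,5,6} D(U)={3,4,5,6}: Z {2,3,5}->{2,3}; Y {2,4,5,6}->{2,4}; U {3,4,5,6}->{4,5,6}
Constraint 2 (V < Y) on D(V)={2,3,4,5,6} D(Y)={2,4}: V {2,3,4,5,6}->{2,3}; Y {2,4}->{4}
Constraint 3 (Y < Z) on D(Y)={4} D(Z)={2,3}: Y {4}->{}; Z {2,3}->{}
Constraint 4 (U != Y) on D(U)={4,5,6} D(Y)={}: U {4,5,6}->{}
So after constraint 4: D(V) = {2,3}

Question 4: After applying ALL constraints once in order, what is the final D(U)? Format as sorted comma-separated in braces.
Answer: {}

Derivation:
Constraint 1 (Z + Y = U) on D(Z)={2,3,5} D(Y)={2,4,5,6} D(U)={3,4,5,6}: Z {2,3,5}->{2,3}; Y {2,4,5,6}->{2,4}; U {3,4,5,6}->{4,5,6}
Constraint 2 (V < Y) on D(V)={2,3,4,5,6} D(Y)={2,4}: V {2,3,4,5,6}->{2,3}; Y {2,4}->{4}
Constraint 3 (Y < Z) on D(Y)={4} D(Z)={2,3}: Y {4}->{}; Z {2,3}->{}
Constraint 4 (U != Y) on D(U)={4,5,6} D(Y)={}: U {4,5,6}->{}
So after all 4 constraints: D(U) = {}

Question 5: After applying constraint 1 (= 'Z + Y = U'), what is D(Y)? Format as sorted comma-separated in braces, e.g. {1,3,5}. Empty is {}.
Constraint 1 (Z + Y = U) on D(Z)={2,3,5} D(Y)={2,4,5,6} D(U)={3,4,5,6}: Z {2,3,5}->{2,3}; Y {2,4,5,6}->{2,4}; U {3,4,5,6}->{4,5,6}
So after constraint 1: D(Y) = {2,4}

Answer: {2,4}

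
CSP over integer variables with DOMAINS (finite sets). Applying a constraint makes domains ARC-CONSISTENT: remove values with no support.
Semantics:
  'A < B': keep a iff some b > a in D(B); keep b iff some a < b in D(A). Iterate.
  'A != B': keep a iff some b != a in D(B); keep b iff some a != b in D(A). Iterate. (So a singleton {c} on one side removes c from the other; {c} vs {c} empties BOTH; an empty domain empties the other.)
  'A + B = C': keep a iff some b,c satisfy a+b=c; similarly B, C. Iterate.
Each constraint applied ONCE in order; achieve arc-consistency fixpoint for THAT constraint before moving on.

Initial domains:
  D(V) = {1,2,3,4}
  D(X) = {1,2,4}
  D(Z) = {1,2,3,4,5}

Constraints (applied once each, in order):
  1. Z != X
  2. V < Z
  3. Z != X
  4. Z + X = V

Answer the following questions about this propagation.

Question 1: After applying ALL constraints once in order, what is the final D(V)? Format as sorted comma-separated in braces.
Answer: {3,4}

Derivation:
Constraint 1 (Z != X) on D(Z)={1,2,3,4,5} D(X)={1,2,4}: no change
Constraint 2 (V < Z) on D(V)={1,2,3,4} D(Z)={1,2,3,4,5}: Z {1,2,3,4,5}->{2,3,4,5}
Constraint 3 (Z != X) on D(Z)={2,3,4,5} D(X)={1,2,4}: no change
Constraint 4 (Z + X = V) on D(Z)={2,3,4,5} D(X)={1,2,4} D(V)={1,2,3,4}: Z {2,3,4,5}->{2,3}; X {1,2,4}->{1,2}; V {1,2,3,4}->{3,4}
So after all 4 constraints: D(V) = {3,4}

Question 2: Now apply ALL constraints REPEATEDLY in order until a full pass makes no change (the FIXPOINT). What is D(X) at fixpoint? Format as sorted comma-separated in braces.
pass 0 (initial): D(X)={1,2,4}
pass 1: V {1,2,3,4}->{3,4}; X {1,2,4}->{1,2}; Z {1,2,3,4,5}->{2,3}
pass 2: V {3,4}->{}; X {1,2}->{}; Z {2,3}->{}
pass 3: no change
Fixpoint after 3 passes: D(X) = {}

Answer: {}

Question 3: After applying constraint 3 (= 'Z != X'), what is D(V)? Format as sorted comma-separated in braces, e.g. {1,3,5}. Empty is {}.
Answer: {1,2,3,4}

Derivation:
Constraint 1 (Z != X) on D(Z)={1,2,3,4,5} D(X)={1,2,4}: no change
Constraint 2 (V < Z) on D(V)={1,2,3,4} D(Z)={1,2,3,4,5}: Z {1,2,3,4,5}->{2,3,4,5}
Constraint 3 (Z != X) on D(Z)={2,3,4,5} D(X)={1,2,4}: no change
So after constraint 3: D(V) = {1,2,3,4}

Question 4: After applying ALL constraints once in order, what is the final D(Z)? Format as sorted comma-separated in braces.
Constraint 1 (Z != X) on D(Z)={1,2,3,4,5} D(X)={1,2,4}: no change
Constraint 2 (V < Z) on D(V)={1,2,3,4} D(Z)={1,2,3,4,5}: Z {1,2,3,4,5}->{2,3,4,5}
Constraint 3 (Z != X) on D(Z)={2,3,4,5} D(X)={1,2,4}: no change
Constraint 4 (Z + X = V) on D(Z)={2,3,4,5} D(X)={1,2,4} D(V)={1,2,3,4}: Z {2,3,4,5}->{2,3}; X {1,2,4}->{1,2}; V {1,2,3,4}->{3,4}
So after all 4 constraints: D(Z) = {2,3}

Answer: {2,3}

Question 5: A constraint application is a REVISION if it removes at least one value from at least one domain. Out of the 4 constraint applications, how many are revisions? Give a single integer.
Constraint 1 (Z != X) on D(Z)={1,2,3,4,5} D(X)={1,2,4}: no change => not a revision
Constraint 2 (V < Z) on D(V)={1,2,3,4} D(Z)={1,2,3,4,5}: Z {1,2,3,4,5}->{2,3,4,5} => REVISION
Constraint 3 (Z != X) on D(Z)={2,3,4,5} D(X)={1,2,4}: no change => not a revision
Constraint 4 (Z + X = V) on D(Z)={2,3,4,5} D(X)={1,2,4} D(V)={1,2,3,4}: Z {2,3,4,5}->{2,3}; X {1,2,4}->{1,2}; V {1,2,3,4}->{3,4} => REVISION
Total revisions = 2

Answer: 2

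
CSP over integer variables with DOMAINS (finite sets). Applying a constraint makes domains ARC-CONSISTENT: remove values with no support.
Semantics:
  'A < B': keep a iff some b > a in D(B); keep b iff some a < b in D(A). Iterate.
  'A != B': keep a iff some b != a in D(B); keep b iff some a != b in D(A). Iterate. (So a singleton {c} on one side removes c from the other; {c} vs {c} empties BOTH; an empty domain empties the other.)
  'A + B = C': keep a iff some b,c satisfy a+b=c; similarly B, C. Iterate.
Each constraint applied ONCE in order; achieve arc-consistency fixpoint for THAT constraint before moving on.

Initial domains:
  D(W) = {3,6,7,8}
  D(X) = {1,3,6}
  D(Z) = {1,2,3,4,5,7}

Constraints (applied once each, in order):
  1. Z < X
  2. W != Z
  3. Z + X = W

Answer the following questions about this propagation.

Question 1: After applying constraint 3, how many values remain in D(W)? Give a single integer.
Answer: 3

Derivation:
Constraint 1 (Z < X) on D(Z)={1,2,3,4,5,7} D(X)={1,3,6}: Z {1,2,3,4,5,7}->{1,2,3,4,5}; X {1,3,6}->{3,6}
Constraint 2 (W != Z) on D(W)={3,6,7,8} D(Z)={1,2,3,4,5}: no change
Constraint 3 (Z + X = W) on D(Z)={1,2,3,4,5} D(X)={3,6} D(W)={3,6,7,8}: W {3,6,7,8}->{6,7,8}
So after constraint 3: D(W)={6,7,8}, size = 3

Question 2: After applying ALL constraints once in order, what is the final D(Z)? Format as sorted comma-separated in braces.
Answer: {1,2,3,4,5}

Derivation:
Constraint 1 (Z < X) on D(Z)={1,2,3,4,5,7} D(X)={1,3,6}: Z {1,2,3,4,5,7}->{1,2,3,4,5}; X {1,3,6}->{3,6}
Constraint 2 (W != Z) on D(W)={3,6,7,8} D(Z)={1,2,3,4,5}: no change
Constraint 3 (Z + X = W) on D(Z)={1,2,3,4,5} D(X)={3,6} D(W)={3,6,7,8}: W {3,6,7,8}->{6,7,8}
So after all 3 constraints: D(Z) = {1,2,3,4,5}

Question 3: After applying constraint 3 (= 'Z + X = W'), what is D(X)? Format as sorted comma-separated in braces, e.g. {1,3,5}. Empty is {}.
Answer: {3,6}

Derivation:
Constraint 1 (Z < X) on D(Z)={1,2,3,4,5,7} D(X)={1,3,6}: Z {1,2,3,4,5,7}->{1,2,3,4,5}; X {1,3,6}->{3,6}
Constraint 2 (W != Z) on D(W)={3,6,7,8} D(Z)={1,2,3,4,5}: no change
Constraint 3 (Z + X = W) on D(Z)={1,2,3,4,5} D(X)={3,6} D(W)={3,6,7,8}: W {3,6,7,8}->{6,7,8}
So after constraint 3: D(X) = {3,6}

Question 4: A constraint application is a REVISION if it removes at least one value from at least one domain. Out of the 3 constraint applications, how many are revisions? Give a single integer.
Constraint 1 (Z < X) on D(Z)={1,2,3,4,5,7} D(X)={1,3,6}: Z {1,2,3,4,5,7}->{1,2,3,4,5}; X {1,3,6}->{3,6} => REVISION
Constraint 2 (W != Z) on D(W)={3,6,7,8} D(Z)={1,2,3,4,5}: no change => not a revision
Constraint 3 (Z + X = W) on D(Z)={1,2,3,4,5} D(X)={3,6} D(W)={3,6,7,8}: W {3,6,7,8}->{6,7,8} => REVISION
Total revisions = 2

Answer: 2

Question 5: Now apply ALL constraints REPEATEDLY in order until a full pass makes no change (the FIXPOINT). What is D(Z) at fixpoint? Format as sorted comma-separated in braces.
pass 0 (initial): D(Z)={1,2,3,4,5,7}
pass 1: W {3,6,7,8}->{6,7,8}; X {1,3,6}->{3,6}; Z {1,2,3,4,5,7}->{1,2,3,4,5}
pass 2: no change
Fixpoint after 2 passes: D(Z) = {1,2,3,4,5}

Answer: {1,2,3,4,5}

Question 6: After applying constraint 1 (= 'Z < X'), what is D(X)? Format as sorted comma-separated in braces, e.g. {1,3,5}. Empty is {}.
Answer: {3,6}

Derivation:
Constraint 1 (Z < X) on D(Z)={1,2,3,4,5,7} D(X)={1,3,6}: Z {1,2,3,4,5,7}->{1,2,3,4,5}; X {1,3,6}->{3,6}
So after constraint 1: D(X) = {3,6}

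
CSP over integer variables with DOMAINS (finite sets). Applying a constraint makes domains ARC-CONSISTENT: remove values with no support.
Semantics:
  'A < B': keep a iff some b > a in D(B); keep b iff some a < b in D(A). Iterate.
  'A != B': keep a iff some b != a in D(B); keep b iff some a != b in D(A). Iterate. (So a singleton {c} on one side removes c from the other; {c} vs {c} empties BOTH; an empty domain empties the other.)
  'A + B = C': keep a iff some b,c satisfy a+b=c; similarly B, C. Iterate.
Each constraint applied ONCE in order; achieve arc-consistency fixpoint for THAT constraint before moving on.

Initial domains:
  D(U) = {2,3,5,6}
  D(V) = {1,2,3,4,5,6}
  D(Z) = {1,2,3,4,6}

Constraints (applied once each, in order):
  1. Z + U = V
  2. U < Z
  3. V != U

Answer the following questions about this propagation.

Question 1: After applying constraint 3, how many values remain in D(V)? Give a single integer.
Answer: 4

Derivation:
Constraint 1 (Z + U = V) on D(Z)={1,2,3,4,6} D(U)={2,3,5,6} D(V)={1,2,3,4,5,6}: Z {1,2,3,4,6}->{1,2,3,4}; U {2,3,5,6}->{2,3,5}; V {1,2,3,4,5,6}->{3,4,5,6}
Constraint 2 (U < Z) on D(U)={2,3,5} D(Z)={1,2,3,4}: U {2,3,5}->{2,3}; Z {1,2,3,4}->{3,4}
Constraint 3 (V != U) on D(V)={3,4,5,6} D(U)={2,3}: no change
So after constraint 3: D(V)={3,4,5,6}, size = 4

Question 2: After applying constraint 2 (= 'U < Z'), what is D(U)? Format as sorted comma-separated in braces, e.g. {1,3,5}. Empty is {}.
Answer: {2,3}

Derivation:
Constraint 1 (Z + U = V) on D(Z)={1,2,3,4,6} D(U)={2,3,5,6} D(V)={1,2,3,4,5,6}: Z {1,2,3,4,6}->{1,2,3,4}; U {2,3,5,6}->{2,3,5}; V {1,2,3,4,5,6}->{3,4,5,6}
Constraint 2 (U < Z) on D(U)={2,3,5} D(Z)={1,2,3,4}: U {2,3,5}->{2,3}; Z {1,2,3,4}->{3,4}
So after constraint 2: D(U) = {2,3}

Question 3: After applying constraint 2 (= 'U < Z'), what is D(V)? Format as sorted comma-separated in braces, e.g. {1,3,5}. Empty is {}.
Constraint 1 (Z + U = V) on D(Z)={1,2,3,4,6} D(U)={2,3,5,6} D(V)={1,2,3,4,5,6}: Z {1,2,3,4,6}->{1,2,3,4}; U {2,3,5,6}->{2,3,5}; V {1,2,3,4,5,6}->{3,4,5,6}
Constraint 2 (U < Z) on D(U)={2,3,5} D(Z)={1,2,3,4}: U {2,3,5}->{2,3}; Z {1,2,3,4}->{3,4}
So after constraint 2: D(V) = {3,4,5,6}

Answer: {3,4,5,6}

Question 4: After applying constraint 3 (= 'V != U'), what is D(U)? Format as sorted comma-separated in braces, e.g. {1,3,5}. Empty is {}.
Constraint 1 (Z + U = V) on D(Z)={1,2,3,4,6} D(U)={2,3,5,6} D(V)={1,2,3,4,5,6}: Z {1,2,3,4,6}->{1,2,3,4}; U {2,3,5,6}->{2,3,5}; V {1,2,3,4,5,6}->{3,4,5,6}
Constraint 2 (U < Z) on D(U)={2,3,5} D(Z)={1,2,3,4}: U {2,3,5}->{2,3}; Z {1,2,3,4}->{3,4}
Constraint 3 (V != U) on D(V)={3,4,5,6} D(U)={2,3}: no change
So after constraint 3: D(U) = {2,3}

Answer: {2,3}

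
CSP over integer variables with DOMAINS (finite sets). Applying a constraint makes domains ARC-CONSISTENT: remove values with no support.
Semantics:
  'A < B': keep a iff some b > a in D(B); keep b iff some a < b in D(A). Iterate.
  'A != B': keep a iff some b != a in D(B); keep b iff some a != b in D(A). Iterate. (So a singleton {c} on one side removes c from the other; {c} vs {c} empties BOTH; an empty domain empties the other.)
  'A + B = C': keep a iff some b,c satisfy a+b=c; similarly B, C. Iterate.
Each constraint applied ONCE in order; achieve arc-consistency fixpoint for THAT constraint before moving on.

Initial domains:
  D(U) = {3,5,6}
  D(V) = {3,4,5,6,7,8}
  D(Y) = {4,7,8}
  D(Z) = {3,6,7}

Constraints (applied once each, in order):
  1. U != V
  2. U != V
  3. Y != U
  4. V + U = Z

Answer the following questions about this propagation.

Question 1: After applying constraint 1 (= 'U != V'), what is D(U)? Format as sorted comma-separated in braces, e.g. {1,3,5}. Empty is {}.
Answer: {3,5,6}

Derivation:
Constraint 1 (U != V) on D(U)={3,5,6} D(V)={3,4,5,6,7,8}: no change
So after constraint 1: D(U) = {3,5,6}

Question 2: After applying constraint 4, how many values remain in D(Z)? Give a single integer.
Constraint 1 (U != V) on D(U)={3,5,6} D(V)={3,4,5,6,7,8}: no change
Constraint 2 (U != V) on D(U)={3,5,6} D(V)={3,4,5,6,7,8}: no change
Constraint 3 (Y != U) on D(Y)={4,7,8} D(U)={3,5,6}: no change
Constraint 4 (V + U = Z) on D(V)={3,4,5,6,7,8} D(U)={3,5,6} D(Z)={3,6,7}: V {3,4,5,6,7,8}->{3,4}; U {3,5,6}->{3}; Z {3,6,7}->{6,7}
So after constraint 4: D(Z)={6,7}, size = 2

Answer: 2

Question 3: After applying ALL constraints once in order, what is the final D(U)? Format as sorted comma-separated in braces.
Answer: {3}

Derivation:
Constraint 1 (U != V) on D(U)={3,5,6} D(V)={3,4,5,6,7,8}: no change
Constraint 2 (U != V) on D(U)={3,5,6} D(V)={3,4,5,6,7,8}: no change
Constraint 3 (Y != U) on D(Y)={4,7,8} D(U)={3,5,6}: no change
Constraint 4 (V + U = Z) on D(V)={3,4,5,6,7,8} D(U)={3,5,6} D(Z)={3,6,7}: V {3,4,5,6,7,8}->{3,4}; U {3,5,6}->{3}; Z {3,6,7}->{6,7}
So after all 4 constraints: D(U) = {3}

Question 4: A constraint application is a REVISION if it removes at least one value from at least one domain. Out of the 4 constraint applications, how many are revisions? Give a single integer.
Constraint 1 (U != V) on D(U)={3,5,6} D(V)={3,4,5,6,7,8}: no change => not a revision
Constraint 2 (U != V) on D(U)={3,5,6} D(V)={3,4,5,6,7,8}: no change => not a revision
Constraint 3 (Y != U) on D(Y)={4,7,8} D(U)={3,5,6}: no change => not a revision
Constraint 4 (V + U = Z) on D(V)={3,4,5,6,7,8} D(U)={3,5,6} D(Z)={3,6,7}: V {3,4,5,6,7,8}->{3,4}; U {3,5,6}->{3}; Z {3,6,7}->{6,7} => REVISION
Total revisions = 1

Answer: 1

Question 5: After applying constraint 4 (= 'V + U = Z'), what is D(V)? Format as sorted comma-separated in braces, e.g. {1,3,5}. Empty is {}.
Constraint 1 (U != V) on D(U)={3,5,6} D(V)={3,4,5,6,7,8}: no change
Constraint 2 (U != V) on D(U)={3,5,6} D(V)={3,4,5,6,7,8}: no change
Constraint 3 (Y != U) on D(Y)={4,7,8} D(U)={3,5,6}: no change
Constraint 4 (V + U = Z) on D(V)={3,4,5,6,7,8} D(U)={3,5,6} D(Z)={3,6,7}: V {3,4,5,6,7,8}->{3,4}; U {3,5,6}->{3}; Z {3,6,7}->{6,7}
So after constraint 4: D(V) = {3,4}

Answer: {3,4}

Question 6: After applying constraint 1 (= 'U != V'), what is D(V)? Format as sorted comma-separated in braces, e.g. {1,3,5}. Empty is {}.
Constraint 1 (U != V) on D(U)={3,5,6} D(V)={3,4,5,6,7,8}: no change
So after constraint 1: D(V) = {3,4,5,6,7,8}

Answer: {3,4,5,6,7,8}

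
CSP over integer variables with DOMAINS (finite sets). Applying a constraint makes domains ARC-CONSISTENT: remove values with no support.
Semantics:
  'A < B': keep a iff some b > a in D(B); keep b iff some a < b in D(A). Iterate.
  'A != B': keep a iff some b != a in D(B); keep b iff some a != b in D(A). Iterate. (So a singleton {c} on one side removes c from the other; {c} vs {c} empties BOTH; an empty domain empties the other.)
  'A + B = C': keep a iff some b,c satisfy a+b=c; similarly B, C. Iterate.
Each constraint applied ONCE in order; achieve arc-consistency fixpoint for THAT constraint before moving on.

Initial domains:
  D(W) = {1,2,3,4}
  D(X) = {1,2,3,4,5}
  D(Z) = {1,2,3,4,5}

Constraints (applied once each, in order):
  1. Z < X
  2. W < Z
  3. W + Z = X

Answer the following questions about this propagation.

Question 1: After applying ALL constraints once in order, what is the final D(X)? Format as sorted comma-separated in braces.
Constraint 1 (Z < X) on D(Z)={1,2,3,4,5} D(X)={1,2,3,4,5}: Z {1,2,3,4,5}->{1,2,3,4}; X {1,2,3,4,5}->{2,3,4,5}
Constraint 2 (W < Z) on D(W)={1,2,3,4} D(Z)={1,2,3,4}: W {1,2,3,4}->{1,2,3}; Z {1,2,3,4}->{2,3,4}
Constraint 3 (W + Z = X) on D(W)={1,2,3} D(Z)={2,3,4} D(X)={2,3,4,5}: X {2,3,4,5}->{3,4,5}
So after all 3 constraints: D(X) = {3,4,5}

Answer: {3,4,5}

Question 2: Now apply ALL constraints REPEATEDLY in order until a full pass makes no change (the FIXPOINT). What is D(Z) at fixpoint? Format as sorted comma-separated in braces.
Answer: {2,3,4}

Derivation:
pass 0 (initial): D(Z)={1,2,3,4,5}
pass 1: W {1,2,3,4}->{1,2,3}; X {1,2,3,4,5}->{3,4,5}; Z {1,2,3,4,5}->{2,3,4}
pass 2: no change
Fixpoint after 2 passes: D(Z) = {2,3,4}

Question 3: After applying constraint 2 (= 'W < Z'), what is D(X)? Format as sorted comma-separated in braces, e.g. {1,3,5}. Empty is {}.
Constraint 1 (Z < X) on D(Z)={1,2,3,4,5} D(X)={1,2,3,4,5}: Z {1,2,3,4,5}->{1,2,3,4}; X {1,2,3,4,5}->{2,3,4,5}
Constraint 2 (W < Z) on D(W)={1,2,3,4} D(Z)={1,2,3,4}: W {1,2,3,4}->{1,2,3}; Z {1,2,3,4}->{2,3,4}
So after constraint 2: D(X) = {2,3,4,5}

Answer: {2,3,4,5}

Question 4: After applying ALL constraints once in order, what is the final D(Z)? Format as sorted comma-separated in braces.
Constraint 1 (Z < X) on D(Z)={1,2,3,4,5} D(X)={1,2,3,4,5}: Z {1,2,3,4,5}->{1,2,3,4}; X {1,2,3,4,5}->{2,3,4,5}
Constraint 2 (W < Z) on D(W)={1,2,3,4} D(Z)={1,2,3,4}: W {1,2,3,4}->{1,2,3}; Z {1,2,3,4}->{2,3,4}
Constraint 3 (W + Z = X) on D(W)={1,2,3} D(Z)={2,3,4} D(X)={2,3,4,5}: X {2,3,4,5}->{3,4,5}
So after all 3 constraints: D(Z) = {2,3,4}

Answer: {2,3,4}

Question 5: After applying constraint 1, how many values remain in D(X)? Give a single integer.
Answer: 4

Derivation:
Constraint 1 (Z < X) on D(Z)={1,2,3,4,5} D(X)={1,2,3,4,5}: Z {1,2,3,4,5}->{1,2,3,4}; X {1,2,3,4,5}->{2,3,4,5}
So after constraint 1: D(X)={2,3,4,5}, size = 4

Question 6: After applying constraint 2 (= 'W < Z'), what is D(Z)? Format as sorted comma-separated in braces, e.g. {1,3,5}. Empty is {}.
Answer: {2,3,4}

Derivation:
Constraint 1 (Z < X) on D(Z)={1,2,3,4,5} D(X)={1,2,3,4,5}: Z {1,2,3,4,5}->{1,2,3,4}; X {1,2,3,4,5}->{2,3,4,5}
Constraint 2 (W < Z) on D(W)={1,2,3,4} D(Z)={1,2,3,4}: W {1,2,3,4}->{1,2,3}; Z {1,2,3,4}->{2,3,4}
So after constraint 2: D(Z) = {2,3,4}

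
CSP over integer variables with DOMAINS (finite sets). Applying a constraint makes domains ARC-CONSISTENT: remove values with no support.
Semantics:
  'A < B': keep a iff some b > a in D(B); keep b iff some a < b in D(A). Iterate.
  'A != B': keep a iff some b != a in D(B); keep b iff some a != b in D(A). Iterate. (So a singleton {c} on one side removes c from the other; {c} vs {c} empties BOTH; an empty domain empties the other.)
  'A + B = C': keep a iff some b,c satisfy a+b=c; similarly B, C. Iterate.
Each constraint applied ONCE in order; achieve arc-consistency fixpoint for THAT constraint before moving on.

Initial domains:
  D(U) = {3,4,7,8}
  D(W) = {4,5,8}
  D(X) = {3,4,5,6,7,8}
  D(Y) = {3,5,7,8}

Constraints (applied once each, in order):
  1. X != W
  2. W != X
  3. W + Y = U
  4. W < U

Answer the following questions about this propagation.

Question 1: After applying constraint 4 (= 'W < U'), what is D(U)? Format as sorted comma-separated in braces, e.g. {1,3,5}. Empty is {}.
Answer: {7,8}

Derivation:
Constraint 1 (X != W) on D(X)={3,4,5,6,7,8} D(W)={4,5,8}: no change
Constraint 2 (W != X) on D(W)={4,5,8} D(X)={3,4,5,6,7,8}: no change
Constraint 3 (W + Y = U) on D(W)={4,5,8} D(Y)={3,5,7,8} D(U)={3,4,7,8}: W {4,5,8}->{4,5}; Y {3,5,7,8}->{3}; U {3,4,7,8}->{7,8}
Constraint 4 (W < U) on D(W)={4,5} D(U)={7,8}: no change
So after constraint 4: D(U) = {7,8}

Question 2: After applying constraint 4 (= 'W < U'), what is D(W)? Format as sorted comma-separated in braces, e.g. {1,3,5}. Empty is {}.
Answer: {4,5}

Derivation:
Constraint 1 (X != W) on D(X)={3,4,5,6,7,8} D(W)={4,5,8}: no change
Constraint 2 (W != X) on D(W)={4,5,8} D(X)={3,4,5,6,7,8}: no change
Constraint 3 (W + Y = U) on D(W)={4,5,8} D(Y)={3,5,7,8} D(U)={3,4,7,8}: W {4,5,8}->{4,5}; Y {3,5,7,8}->{3}; U {3,4,7,8}->{7,8}
Constraint 4 (W < U) on D(W)={4,5} D(U)={7,8}: no change
So after constraint 4: D(W) = {4,5}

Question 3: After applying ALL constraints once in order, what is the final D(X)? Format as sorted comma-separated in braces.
Constraint 1 (X != W) on D(X)={3,4,5,6,7,8} D(W)={4,5,8}: no change
Constraint 2 (W != X) on D(W)={4,5,8} D(X)={3,4,5,6,7,8}: no change
Constraint 3 (W + Y = U) on D(W)={4,5,8} D(Y)={3,5,7,8} D(U)={3,4,7,8}: W {4,5,8}->{4,5}; Y {3,5,7,8}->{3}; U {3,4,7,8}->{7,8}
Constraint 4 (W < U) on D(W)={4,5} D(U)={7,8}: no change
So after all 4 constraints: D(X) = {3,4,5,6,7,8}

Answer: {3,4,5,6,7,8}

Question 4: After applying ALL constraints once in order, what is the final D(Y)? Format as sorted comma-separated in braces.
Answer: {3}

Derivation:
Constraint 1 (X != W) on D(X)={3,4,5,6,7,8} D(W)={4,5,8}: no change
Constraint 2 (W != X) on D(W)={4,5,8} D(X)={3,4,5,6,7,8}: no change
Constraint 3 (W + Y = U) on D(W)={4,5,8} D(Y)={3,5,7,8} D(U)={3,4,7,8}: W {4,5,8}->{4,5}; Y {3,5,7,8}->{3}; U {3,4,7,8}->{7,8}
Constraint 4 (W < U) on D(W)={4,5} D(U)={7,8}: no change
So after all 4 constraints: D(Y) = {3}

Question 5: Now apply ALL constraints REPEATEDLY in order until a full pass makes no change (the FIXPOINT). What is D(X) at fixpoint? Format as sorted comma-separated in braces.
Answer: {3,4,5,6,7,8}

Derivation:
pass 0 (initial): D(X)={3,4,5,6,7,8}
pass 1: U {3,4,7,8}->{7,8}; W {4,5,8}->{4,5}; Y {3,5,7,8}->{3}
pass 2: no change
Fixpoint after 2 passes: D(X) = {3,4,5,6,7,8}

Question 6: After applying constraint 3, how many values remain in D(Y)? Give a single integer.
Answer: 1

Derivation:
Constraint 1 (X != W) on D(X)={3,4,5,6,7,8} D(W)={4,5,8}: no change
Constraint 2 (W != X) on D(W)={4,5,8} D(X)={3,4,5,6,7,8}: no change
Constraint 3 (W + Y = U) on D(W)={4,5,8} D(Y)={3,5,7,8} D(U)={3,4,7,8}: W {4,5,8}->{4,5}; Y {3,5,7,8}->{3}; U {3,4,7,8}->{7,8}
So after constraint 3: D(Y)={3}, size = 1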